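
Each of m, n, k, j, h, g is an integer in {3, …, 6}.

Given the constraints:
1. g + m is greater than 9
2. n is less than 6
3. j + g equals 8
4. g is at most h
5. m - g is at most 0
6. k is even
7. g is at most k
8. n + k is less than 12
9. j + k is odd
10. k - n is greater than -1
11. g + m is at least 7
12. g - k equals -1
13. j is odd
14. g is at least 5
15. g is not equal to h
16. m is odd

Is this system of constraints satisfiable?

Setting (m, n, k, j, h, g) = (5, 4, 6, 3, 6, 5) satisfies everything: constraint 1: g + m = 10; constraint 3: j + g = 8; constraint 5: m - g = 0, and the others follow.

Satisfiable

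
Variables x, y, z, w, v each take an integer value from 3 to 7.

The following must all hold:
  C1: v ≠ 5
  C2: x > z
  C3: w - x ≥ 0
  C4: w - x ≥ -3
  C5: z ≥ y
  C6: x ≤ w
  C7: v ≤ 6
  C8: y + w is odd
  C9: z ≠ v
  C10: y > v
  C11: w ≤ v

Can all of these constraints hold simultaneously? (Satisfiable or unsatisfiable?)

Unsatisfiable

Constraints 2, 3, 5, 10, and 11 give z < x, x ≤ w, w ≤ v, v < y, y ≤ z. Chaining: z < x ≤ w ≤ v < y ≤ z, which forces z < z — impossible.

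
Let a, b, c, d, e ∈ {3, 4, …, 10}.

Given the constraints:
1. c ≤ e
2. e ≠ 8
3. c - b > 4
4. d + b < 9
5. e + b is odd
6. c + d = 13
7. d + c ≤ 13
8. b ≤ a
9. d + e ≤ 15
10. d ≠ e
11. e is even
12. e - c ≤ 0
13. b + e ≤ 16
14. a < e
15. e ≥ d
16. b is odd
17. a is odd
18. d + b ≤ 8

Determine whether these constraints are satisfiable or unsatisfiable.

Try a = 7, b = 5, c = 10, d = 3, e = 10.
Check constraint 3: c - b = 5; constraint 4: d + b = 8; constraint 6: c + d = 13. The remaining constraints are straightforward to verify.

Satisfiable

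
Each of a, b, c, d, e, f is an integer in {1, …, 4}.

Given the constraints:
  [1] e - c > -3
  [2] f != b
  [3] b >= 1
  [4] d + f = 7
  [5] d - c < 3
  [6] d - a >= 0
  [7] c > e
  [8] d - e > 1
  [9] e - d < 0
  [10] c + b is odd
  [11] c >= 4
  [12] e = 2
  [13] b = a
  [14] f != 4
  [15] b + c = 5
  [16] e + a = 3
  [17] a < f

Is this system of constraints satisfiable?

The assignment a = 1, b = 1, c = 4, d = 4, e = 2, f = 3 works:
  constraint 1 holds since e - c = -2.
  constraint 4 holds since d + f = 7.
  constraint 5 holds since d - c = 0.
The rest check out directly.

Satisfiable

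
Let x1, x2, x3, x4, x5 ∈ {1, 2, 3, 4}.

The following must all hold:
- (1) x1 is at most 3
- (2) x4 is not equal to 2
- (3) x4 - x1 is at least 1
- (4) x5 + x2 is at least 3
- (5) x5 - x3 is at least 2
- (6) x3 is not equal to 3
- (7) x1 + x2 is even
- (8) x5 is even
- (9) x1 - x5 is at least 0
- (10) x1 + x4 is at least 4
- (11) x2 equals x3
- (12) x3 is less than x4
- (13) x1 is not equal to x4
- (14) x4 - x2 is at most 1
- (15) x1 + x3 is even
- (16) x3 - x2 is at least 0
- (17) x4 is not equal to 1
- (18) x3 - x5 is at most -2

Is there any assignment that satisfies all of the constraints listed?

Unsatisfiable

Constraints 3, 5, 9, 14, and 16 give x3 − x2 ≥ 0, x2 − x4 ≥ -1, x4 − x1 ≥ 1, x1 − x5 ≥ 0, x5 − x3 ≥ 2.
Adding all 5 inequalities: the left sides telescope to 0, and the right sides sum to 0 + (-1) + 1 + 0 + 2 = 2. So 0 ≥ 2, which is false.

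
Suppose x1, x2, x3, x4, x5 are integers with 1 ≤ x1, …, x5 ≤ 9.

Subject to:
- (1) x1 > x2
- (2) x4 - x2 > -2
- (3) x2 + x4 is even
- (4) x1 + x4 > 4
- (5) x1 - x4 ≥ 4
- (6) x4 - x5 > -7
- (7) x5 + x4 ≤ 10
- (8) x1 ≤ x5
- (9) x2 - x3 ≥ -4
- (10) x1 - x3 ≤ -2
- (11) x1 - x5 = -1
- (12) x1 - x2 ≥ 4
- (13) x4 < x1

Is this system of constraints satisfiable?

Constraints 9, 10, and 12 give x1 − x2 ≥ 4, x2 − x3 ≥ -4, x3 − x1 ≥ 2.
Adding all 3 inequalities: the left sides telescope to 0, and the right sides sum to 4 + (-4) + 2 = 2. So 0 ≥ 2, which is false.

Unsatisfiable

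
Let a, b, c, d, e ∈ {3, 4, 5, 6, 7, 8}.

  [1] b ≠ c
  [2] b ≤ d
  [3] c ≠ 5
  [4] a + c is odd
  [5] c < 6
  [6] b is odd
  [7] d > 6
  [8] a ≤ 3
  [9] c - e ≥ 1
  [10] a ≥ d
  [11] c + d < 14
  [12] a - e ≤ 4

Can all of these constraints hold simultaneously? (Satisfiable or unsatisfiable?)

Unsatisfiable

From constraint 7: d ≥ 7. From constraints 8 and 10: d ≤ a and a ≤ 3, so d ≤ 3. But 3 < 7, so no value of d works.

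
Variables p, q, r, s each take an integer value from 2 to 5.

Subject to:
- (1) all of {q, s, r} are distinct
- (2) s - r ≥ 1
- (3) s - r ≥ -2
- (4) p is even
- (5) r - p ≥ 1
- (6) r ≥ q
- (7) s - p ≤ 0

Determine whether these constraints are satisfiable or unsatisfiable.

Unsatisfiable

Constraints 2, 5, and 7 give p − s ≥ 0, s − r ≥ 1, r − p ≥ 1.
Adding all 3 inequalities: the left sides telescope to 0, and the right sides sum to 0 + 1 + 1 = 2. So 0 ≥ 2, which is false.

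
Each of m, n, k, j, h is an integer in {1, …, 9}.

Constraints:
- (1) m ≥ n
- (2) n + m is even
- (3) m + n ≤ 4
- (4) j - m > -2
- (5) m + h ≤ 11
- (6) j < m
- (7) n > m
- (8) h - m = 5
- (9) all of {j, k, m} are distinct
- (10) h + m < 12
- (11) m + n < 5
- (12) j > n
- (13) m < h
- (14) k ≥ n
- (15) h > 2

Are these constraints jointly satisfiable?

Constraints 6, 7, and 12 give m < n, n < j, j < m. Chaining: m < n < j < m, which forces m < m — impossible.

Unsatisfiable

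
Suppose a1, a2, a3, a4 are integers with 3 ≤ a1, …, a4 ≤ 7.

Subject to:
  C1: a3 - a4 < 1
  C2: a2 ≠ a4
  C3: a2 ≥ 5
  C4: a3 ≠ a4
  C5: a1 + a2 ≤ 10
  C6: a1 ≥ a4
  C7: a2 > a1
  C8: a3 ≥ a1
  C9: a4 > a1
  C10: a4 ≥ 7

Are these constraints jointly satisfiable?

From constraints 6 and 10: a1 ≥ a4 ≥ 7. From constraint 3: a2 ≥ 5. Hence a1 + a2 ≥ 12. But constraint 5 requires a1 + a2 ≤ 10, and 10 < 12. Contradiction.

Unsatisfiable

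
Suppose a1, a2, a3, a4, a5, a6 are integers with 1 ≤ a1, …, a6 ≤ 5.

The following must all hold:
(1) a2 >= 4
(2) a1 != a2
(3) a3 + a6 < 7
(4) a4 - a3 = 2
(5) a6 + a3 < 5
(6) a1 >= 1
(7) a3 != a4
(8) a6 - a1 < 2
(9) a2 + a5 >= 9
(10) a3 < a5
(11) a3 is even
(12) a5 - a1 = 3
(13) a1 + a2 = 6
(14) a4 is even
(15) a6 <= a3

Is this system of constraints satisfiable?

Satisfiable

Take a1 = 1, a2 = 5, a3 = 2, a4 = 4, a5 = 4, a6 = 2. Then constraint 3: a3 + a6 = 4; constraint 4: a4 - a3 = 2, and every other listed constraint is also met.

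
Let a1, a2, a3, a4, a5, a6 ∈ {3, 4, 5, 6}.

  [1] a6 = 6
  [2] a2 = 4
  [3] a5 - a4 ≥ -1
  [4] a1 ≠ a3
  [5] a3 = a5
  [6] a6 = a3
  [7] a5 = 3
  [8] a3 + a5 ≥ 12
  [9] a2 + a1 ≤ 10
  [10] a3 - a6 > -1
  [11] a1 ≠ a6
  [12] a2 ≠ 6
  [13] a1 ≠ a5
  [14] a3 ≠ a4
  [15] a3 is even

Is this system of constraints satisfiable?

Unsatisfiable

Constraint 1 fixes a6 = 6 and constraint 7 fixes a5 = 3. Constraints 5 and 6 give a6 = a3 = a5, so a6 = a5. But 6 ≠ 3 — contradiction.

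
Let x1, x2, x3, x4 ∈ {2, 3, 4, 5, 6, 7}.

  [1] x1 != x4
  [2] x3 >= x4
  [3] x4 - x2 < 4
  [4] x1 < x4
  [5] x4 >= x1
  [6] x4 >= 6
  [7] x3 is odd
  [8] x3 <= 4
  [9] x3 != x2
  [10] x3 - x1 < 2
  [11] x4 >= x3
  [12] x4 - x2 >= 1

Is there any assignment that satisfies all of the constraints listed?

From constraint 6: x4 ≥ 6. From constraints 2 and 8: x4 ≤ x3 and x3 ≤ 4, so x4 ≤ 4. But 4 < 6, so no value of x4 works.

Unsatisfiable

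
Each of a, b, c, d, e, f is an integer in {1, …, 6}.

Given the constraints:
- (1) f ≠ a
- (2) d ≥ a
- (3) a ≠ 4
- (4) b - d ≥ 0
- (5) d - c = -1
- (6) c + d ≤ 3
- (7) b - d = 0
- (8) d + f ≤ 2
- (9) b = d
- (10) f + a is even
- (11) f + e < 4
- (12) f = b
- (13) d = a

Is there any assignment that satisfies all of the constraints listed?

Unsatisfiable

From constraints 9, 12, and 13, f = b = d = a, so f = a. But constraint 1 says f ≠ a. Contradiction.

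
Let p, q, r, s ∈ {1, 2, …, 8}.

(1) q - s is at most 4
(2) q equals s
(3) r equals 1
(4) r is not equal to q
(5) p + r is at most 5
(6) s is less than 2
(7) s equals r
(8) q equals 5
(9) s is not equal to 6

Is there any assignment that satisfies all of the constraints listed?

Unsatisfiable

Constraint 8 fixes q = 5 and constraint 3 fixes r = 1. Constraints 2 and 7 give q = s = r, so q = r. But 5 ≠ 1 — contradiction.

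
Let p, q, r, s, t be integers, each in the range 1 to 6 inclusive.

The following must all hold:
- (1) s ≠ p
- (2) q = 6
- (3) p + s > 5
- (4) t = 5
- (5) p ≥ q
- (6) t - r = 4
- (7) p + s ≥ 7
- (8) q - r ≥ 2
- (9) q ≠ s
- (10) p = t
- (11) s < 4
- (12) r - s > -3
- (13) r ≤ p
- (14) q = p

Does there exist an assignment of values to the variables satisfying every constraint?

Constraint 2 fixes q = 6 and constraint 4 fixes t = 5. Constraints 10 and 14 give q = p = t, so q = t. But 6 ≠ 5 — contradiction.

Unsatisfiable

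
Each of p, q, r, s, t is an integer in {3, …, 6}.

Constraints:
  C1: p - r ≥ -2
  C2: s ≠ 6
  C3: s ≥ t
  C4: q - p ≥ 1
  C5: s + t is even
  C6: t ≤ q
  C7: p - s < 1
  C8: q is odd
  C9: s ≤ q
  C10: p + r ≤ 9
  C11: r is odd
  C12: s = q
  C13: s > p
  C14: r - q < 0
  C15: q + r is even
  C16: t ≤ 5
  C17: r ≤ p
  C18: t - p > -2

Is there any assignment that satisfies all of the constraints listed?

Setting (p, q, r, s, t) = (3, 5, 3, 5, 3) satisfies everything: constraint 1: p - r = 0; constraint 4: q - p = 2, and the others follow.

Satisfiable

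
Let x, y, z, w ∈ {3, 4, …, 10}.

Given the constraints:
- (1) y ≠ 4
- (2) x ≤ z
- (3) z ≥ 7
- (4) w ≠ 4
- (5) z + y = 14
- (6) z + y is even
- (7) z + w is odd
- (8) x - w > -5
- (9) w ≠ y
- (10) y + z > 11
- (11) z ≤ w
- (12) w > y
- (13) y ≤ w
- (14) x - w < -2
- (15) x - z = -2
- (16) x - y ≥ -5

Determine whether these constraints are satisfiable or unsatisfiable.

Try x = 5, y = 7, z = 7, w = 8.
Check constraint 5: z + y = 14; constraint 8: x - w = -3; constraint 10: y + z = 14. The remaining constraints are straightforward to verify.

Satisfiable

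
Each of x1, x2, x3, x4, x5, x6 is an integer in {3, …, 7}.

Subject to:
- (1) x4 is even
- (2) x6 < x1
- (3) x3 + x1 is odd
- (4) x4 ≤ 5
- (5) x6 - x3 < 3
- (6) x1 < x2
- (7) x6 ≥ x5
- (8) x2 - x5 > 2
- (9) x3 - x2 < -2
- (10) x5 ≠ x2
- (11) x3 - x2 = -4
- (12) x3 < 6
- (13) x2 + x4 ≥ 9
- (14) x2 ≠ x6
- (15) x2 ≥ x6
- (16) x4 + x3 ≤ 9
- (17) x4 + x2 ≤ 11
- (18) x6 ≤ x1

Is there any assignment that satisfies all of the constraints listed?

Satisfiable

Setting (x1, x2, x3, x4, x5, x6) = (6, 7, 3, 4, 4, 4) satisfies everything: constraint 5: x6 - x3 = 1; constraint 8: x2 - x5 = 3, and the others follow.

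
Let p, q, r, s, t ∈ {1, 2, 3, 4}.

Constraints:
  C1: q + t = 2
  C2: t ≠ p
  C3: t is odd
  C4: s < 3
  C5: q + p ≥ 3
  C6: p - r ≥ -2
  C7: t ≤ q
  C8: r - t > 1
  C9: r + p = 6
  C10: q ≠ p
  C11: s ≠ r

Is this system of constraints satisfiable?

Setting (p, q, r, s, t) = (2, 1, 4, 1, 1) satisfies everything: constraint 1: q + t = 2; constraint 5: q + p = 3, and the others follow.

Satisfiable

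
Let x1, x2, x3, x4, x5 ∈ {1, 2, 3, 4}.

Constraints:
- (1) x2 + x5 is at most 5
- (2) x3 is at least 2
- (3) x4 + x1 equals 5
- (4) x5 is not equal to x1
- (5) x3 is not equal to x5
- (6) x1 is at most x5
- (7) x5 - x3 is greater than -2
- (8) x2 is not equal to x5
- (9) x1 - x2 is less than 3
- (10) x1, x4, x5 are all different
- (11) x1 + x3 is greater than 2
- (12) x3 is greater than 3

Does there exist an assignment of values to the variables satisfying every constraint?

Satisfiable

The assignment x1 = 1, x2 = 1, x3 = 4, x4 = 4, x5 = 3 works:
  constraint 1 holds since x2 + x5 = 4.
  constraint 3 holds since x4 + x1 = 5.
  constraint 7 holds since x5 - x3 = -1.
The rest check out directly.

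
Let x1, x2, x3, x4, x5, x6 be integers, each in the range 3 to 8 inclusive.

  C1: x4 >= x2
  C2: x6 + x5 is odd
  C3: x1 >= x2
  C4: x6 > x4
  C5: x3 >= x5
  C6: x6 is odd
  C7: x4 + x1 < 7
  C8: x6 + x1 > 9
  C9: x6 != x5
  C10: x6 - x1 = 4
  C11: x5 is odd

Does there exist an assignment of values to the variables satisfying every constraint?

Constraint 6 makes x6 odd and constraint 11 makes x5 odd, so x6 + x5 must be even. Constraint 2 says x6 + x5 is odd — contradiction.

Unsatisfiable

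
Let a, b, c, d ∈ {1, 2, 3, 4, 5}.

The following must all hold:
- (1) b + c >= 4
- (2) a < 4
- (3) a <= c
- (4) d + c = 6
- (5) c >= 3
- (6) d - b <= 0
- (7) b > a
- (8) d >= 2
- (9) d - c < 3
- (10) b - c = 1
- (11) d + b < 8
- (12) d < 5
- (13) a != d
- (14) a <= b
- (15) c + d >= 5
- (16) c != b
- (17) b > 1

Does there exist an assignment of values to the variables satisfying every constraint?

Take a = 1, b = 4, c = 3, d = 3. Then constraint 1: b + c = 7; constraint 4: d + c = 6; constraint 6: d - b = -1, and every other listed constraint is also met.

Satisfiable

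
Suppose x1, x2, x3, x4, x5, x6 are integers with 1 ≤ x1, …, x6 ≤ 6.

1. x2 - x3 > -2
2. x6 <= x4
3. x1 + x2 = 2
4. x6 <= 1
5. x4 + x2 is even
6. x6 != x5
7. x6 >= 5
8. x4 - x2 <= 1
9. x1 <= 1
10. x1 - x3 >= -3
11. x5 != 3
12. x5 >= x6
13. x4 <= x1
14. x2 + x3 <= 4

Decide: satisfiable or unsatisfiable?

Unsatisfiable

From constraints 2 and 7: x4 ≥ x6 and x6 ≥ 5, so x4 ≥ 5. From constraints 9 and 13: x4 ≤ x1 and x1 ≤ 1, so x4 ≤ 1. But 1 < 5, so no value of x4 works.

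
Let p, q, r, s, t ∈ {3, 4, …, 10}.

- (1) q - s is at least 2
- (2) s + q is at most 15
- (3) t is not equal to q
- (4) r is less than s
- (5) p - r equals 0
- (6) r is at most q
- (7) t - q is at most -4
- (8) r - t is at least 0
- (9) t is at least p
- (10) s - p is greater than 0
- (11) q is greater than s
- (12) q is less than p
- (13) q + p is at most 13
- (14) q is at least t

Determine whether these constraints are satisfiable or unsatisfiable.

Unsatisfiable

Constraints 4, 8, 9, 11, and 12 give q < p, p ≤ t, t ≤ r, r < s, s < q. Chaining: q < p ≤ t ≤ r < s < q, which forces q < q — impossible.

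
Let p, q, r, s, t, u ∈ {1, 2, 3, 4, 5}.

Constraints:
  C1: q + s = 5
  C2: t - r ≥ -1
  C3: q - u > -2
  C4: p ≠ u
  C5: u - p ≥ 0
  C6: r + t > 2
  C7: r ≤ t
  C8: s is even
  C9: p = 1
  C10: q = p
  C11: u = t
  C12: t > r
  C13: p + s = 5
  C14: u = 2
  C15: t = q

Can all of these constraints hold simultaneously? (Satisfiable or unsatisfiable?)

Unsatisfiable

Constraint 14 fixes u = 2 and constraint 9 fixes p = 1. Constraints 10, 11, and 15 give u = t = q = p, so u = p. But 2 ≠ 1 — contradiction.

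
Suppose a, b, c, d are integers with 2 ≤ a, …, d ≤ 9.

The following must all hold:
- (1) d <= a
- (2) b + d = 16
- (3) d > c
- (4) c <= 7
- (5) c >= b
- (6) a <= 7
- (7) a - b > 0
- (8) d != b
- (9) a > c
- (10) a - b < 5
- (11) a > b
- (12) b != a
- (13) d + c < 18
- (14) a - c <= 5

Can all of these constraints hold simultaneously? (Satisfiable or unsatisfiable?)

Unsatisfiable

From constraints 4 and 5: b ≤ c ≤ 7. From constraints 1 and 6: d ≤ a ≤ 7. Hence b + d ≤ 14. But constraint 2 requires b + d = 16, and 16 > 14. Contradiction.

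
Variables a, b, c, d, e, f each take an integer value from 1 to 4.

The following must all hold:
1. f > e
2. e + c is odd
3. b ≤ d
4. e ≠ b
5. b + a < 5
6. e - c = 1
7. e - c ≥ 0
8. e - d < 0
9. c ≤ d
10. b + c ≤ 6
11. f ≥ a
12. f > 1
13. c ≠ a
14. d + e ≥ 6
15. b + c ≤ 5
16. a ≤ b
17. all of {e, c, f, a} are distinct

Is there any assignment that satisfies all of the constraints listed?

Setting (a, b, c, d, e, f) = (1, 1, 2, 4, 3, 4) satisfies everything: constraint 5: b + a = 2; constraint 6: e - c = 1, and the others follow.

Satisfiable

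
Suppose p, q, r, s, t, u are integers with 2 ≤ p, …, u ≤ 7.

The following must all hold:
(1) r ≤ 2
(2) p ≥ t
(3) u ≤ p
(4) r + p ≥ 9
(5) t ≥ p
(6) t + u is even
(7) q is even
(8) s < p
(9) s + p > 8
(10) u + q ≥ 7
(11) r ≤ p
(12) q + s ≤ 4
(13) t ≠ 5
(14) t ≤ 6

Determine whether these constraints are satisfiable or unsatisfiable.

From constraint 1: r ≤ 2. From constraints 5 and 14: p ≤ t ≤ 6. Hence r + p ≤ 8. But constraint 4 requires r + p ≥ 9, and 9 > 8. Contradiction.

Unsatisfiable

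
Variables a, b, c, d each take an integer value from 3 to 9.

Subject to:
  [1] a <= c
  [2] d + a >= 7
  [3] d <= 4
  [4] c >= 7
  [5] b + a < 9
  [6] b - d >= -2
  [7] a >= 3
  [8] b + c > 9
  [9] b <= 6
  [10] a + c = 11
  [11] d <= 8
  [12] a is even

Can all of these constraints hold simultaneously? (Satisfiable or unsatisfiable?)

Satisfiable

The assignment a = 4, b = 3, c = 7, d = 3 works:
  constraint 2 holds since d + a = 7.
  constraint 5 holds since b + a = 7.
  constraint 6 holds since b - d = 0.
The rest check out directly.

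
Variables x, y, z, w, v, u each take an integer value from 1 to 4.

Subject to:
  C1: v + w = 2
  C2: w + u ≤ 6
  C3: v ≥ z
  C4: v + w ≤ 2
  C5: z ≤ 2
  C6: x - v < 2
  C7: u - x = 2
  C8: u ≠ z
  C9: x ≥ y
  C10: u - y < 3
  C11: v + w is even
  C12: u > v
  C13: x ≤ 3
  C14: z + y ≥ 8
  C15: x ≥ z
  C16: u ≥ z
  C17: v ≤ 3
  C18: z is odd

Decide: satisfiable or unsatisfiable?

From constraints 3 and 17: z ≤ v ≤ 3. From constraints 9 and 13: y ≤ x ≤ 3. Hence z + y ≤ 6. But constraint 14 requires z + y ≥ 8, and 8 > 6. Contradiction.

Unsatisfiable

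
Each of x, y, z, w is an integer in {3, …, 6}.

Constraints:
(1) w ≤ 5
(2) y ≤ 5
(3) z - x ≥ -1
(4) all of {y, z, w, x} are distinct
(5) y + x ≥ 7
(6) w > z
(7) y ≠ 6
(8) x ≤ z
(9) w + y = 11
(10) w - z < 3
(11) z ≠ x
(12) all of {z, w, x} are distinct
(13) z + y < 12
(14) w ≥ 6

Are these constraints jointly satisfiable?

Unsatisfiable

From constraint 1: w ≤ 5. From constraint 2: y ≤ 5. Hence w + y ≤ 10. But constraint 9 requires w + y = 11, and 11 > 10. Contradiction.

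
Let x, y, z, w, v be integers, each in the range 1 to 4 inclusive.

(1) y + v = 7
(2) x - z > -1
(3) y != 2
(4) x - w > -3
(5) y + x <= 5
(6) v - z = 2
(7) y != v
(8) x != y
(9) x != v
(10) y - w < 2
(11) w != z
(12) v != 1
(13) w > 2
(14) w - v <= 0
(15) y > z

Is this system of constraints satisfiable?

One satisfying assignment is x = 1, y = 4, z = 1, w = 3, v = 3.
For the less obvious constraints — constraint 1: y + v = 7; constraint 2: x - z = 0 — and the others hold by inspection.

Satisfiable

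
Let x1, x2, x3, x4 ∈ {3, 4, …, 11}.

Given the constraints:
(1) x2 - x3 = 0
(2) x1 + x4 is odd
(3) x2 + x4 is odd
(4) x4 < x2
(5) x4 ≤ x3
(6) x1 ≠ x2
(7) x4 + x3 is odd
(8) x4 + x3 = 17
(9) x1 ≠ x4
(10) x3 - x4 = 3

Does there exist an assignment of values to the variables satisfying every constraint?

Satisfiable

One satisfying assignment is x1 = 6, x2 = 10, x3 = 10, x4 = 7.
For the less obvious constraints — constraint 1: x2 - x3 = 0; constraint 8: x4 + x3 = 17; constraint 10: x3 - x4 = 3 — and the others hold by inspection.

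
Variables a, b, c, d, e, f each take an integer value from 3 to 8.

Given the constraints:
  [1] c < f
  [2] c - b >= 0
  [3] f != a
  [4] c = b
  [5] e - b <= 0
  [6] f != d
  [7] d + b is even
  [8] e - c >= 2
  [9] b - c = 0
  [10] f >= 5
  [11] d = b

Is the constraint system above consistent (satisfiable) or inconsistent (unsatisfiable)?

Unsatisfiable

Constraints 2, 5, and 8 give c − b ≥ 0, b − e ≥ 0, e − c ≥ 2.
Adding all 3 inequalities: the left sides telescope to 0, and the right sides sum to 0 + 0 + 2 = 2. So 0 ≥ 2, which is false.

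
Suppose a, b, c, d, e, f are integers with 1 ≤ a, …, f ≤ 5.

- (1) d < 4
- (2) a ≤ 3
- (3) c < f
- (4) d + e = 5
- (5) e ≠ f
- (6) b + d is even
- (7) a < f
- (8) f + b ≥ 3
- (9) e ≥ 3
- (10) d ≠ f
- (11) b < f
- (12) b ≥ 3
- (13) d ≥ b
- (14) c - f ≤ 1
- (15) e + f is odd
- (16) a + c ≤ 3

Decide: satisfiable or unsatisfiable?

Unsatisfiable

From constraints 12 and 13: d ≥ b ≥ 3. From constraint 9: e ≥ 3. Hence d + e ≥ 6. But constraint 4 requires d + e = 5, and 5 < 6. Contradiction.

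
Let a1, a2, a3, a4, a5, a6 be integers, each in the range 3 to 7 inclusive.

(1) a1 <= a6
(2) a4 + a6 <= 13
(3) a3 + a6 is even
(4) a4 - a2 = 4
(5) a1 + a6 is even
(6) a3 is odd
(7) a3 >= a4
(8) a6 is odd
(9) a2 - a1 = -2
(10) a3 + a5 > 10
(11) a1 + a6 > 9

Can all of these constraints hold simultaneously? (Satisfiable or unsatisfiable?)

Take a1 = 5, a2 = 3, a3 = 7, a4 = 7, a5 = 5, a6 = 5. Then constraint 2: a4 + a6 = 12; constraint 4: a4 - a2 = 4, and every other listed constraint is also met.

Satisfiable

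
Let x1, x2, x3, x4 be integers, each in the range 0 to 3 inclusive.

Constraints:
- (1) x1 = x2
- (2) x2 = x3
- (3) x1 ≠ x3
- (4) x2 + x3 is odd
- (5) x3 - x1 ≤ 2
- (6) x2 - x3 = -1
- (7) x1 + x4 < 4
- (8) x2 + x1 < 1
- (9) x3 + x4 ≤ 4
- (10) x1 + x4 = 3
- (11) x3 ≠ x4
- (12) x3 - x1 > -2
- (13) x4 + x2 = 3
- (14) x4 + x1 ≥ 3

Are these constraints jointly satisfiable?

Unsatisfiable

From constraints 1 and 2, x1 = x2 = x3, so x1 = x3. But constraint 3 says x1 ≠ x3. Contradiction.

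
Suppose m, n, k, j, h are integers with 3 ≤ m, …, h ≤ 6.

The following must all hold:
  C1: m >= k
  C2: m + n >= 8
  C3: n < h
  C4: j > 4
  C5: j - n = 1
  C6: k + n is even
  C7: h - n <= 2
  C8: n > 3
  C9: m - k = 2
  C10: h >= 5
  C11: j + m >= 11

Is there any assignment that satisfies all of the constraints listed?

Satisfiable

The assignment m = 6, n = 4, k = 4, j = 5, h = 5 works:
  constraint 2 holds since m + n = 10.
  constraint 5 holds since j - n = 1.
  constraint 7 holds since h - n = 1.
The rest check out directly.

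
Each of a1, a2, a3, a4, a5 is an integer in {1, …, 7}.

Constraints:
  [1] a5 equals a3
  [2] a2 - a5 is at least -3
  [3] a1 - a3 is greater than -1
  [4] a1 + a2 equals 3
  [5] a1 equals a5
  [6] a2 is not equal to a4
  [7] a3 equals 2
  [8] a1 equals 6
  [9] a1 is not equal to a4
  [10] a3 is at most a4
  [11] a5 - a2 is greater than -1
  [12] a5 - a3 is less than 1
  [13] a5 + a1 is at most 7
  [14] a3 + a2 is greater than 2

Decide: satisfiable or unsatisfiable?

Constraint 8 fixes a1 = 6 and constraint 7 fixes a3 = 2. Constraints 1 and 5 give a1 = a5 = a3, so a1 = a3. But 6 ≠ 2 — contradiction.

Unsatisfiable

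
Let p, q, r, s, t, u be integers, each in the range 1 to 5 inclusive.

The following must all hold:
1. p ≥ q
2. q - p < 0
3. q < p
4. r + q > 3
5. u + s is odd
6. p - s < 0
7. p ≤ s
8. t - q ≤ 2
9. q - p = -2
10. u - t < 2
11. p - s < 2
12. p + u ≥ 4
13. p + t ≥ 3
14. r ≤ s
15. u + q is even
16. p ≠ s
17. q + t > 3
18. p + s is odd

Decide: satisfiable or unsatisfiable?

Satisfiable

The assignment p = 3, q = 1, r = 3, s = 4, t = 3, u = 3 works:
  constraint 2 holds since q - p = -2.
  constraint 4 holds since r + q = 4.
  constraint 6 holds since p - s = -1.
The rest check out directly.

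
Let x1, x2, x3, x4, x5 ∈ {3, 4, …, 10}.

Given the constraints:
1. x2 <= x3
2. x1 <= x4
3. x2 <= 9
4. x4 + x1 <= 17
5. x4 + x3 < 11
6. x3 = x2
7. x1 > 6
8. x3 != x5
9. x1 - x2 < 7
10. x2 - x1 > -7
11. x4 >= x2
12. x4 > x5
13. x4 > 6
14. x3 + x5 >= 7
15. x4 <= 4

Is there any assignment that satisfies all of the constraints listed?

Unsatisfiable

From constraint 7: x1 ≥ 7. From constraints 2 and 15: x1 ≤ x4 and x4 ≤ 4, so x1 ≤ 4. But 4 < 7, so no value of x1 works.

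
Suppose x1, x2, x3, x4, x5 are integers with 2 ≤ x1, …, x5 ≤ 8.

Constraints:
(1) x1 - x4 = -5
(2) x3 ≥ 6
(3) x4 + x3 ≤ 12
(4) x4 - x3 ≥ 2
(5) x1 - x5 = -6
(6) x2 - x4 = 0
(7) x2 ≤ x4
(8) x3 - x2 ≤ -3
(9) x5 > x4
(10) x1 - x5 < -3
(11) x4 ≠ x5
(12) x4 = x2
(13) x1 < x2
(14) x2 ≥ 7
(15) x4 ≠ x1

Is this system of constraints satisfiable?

Unsatisfiable

From constraints 7 and 14: x4 ≥ x2 ≥ 7. From constraint 2: x3 ≥ 6. Hence x4 + x3 ≥ 13. But constraint 3 requires x4 + x3 ≤ 12, and 12 < 13. Contradiction.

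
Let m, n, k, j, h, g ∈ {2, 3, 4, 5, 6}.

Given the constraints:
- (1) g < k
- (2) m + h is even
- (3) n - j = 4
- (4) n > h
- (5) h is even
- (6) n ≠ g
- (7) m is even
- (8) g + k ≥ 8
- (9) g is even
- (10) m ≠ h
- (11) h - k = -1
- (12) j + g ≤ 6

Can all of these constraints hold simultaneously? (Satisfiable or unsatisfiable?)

Satisfiable

The assignment m = 2, n = 6, k = 5, j = 2, h = 4, g = 4 works:
  constraint 3 holds since n - j = 4.
  constraint 8 holds since g + k = 9.
  constraint 11 holds since h - k = -1.
The rest check out directly.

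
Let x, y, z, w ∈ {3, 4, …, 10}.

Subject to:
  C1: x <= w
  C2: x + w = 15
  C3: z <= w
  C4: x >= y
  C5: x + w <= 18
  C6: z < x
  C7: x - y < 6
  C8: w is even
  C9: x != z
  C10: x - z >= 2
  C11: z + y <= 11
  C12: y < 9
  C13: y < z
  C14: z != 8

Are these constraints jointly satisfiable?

Satisfiable

One satisfying assignment is x = 7, y = 3, z = 5, w = 8.
For the less obvious constraints — constraint 2: x + w = 15; constraint 5: x + w = 15; constraint 7: x - y = 4 — and the others hold by inspection.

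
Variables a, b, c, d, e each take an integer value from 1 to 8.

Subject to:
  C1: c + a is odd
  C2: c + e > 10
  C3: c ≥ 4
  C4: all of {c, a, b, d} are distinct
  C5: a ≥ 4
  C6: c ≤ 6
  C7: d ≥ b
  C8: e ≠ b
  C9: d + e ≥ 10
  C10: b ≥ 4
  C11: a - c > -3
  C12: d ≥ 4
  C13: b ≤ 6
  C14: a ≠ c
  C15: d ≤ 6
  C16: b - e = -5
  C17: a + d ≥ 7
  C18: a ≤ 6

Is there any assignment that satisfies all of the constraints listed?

Constraints 3, 5, 6, 10, 12, 13, 15, and 18 confine each of c, a, b, d to the 3 values {4, …, 6}.
Constraint 4 requires all 4 of them to be distinct, but only 3 values are available — impossible by the pigeonhole principle.

Unsatisfiable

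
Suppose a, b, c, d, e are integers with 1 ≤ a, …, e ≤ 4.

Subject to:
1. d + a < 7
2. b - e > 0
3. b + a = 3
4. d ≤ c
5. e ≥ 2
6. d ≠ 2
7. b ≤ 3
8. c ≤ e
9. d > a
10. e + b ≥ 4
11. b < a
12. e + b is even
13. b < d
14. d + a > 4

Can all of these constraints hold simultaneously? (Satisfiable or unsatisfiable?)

Constraints 2, 4, 8, 9, and 11 give c ≤ e, e < b, b < a, a < d, d ≤ c. Chaining: c ≤ e < b < a < d ≤ c, which forces c < c — impossible.

Unsatisfiable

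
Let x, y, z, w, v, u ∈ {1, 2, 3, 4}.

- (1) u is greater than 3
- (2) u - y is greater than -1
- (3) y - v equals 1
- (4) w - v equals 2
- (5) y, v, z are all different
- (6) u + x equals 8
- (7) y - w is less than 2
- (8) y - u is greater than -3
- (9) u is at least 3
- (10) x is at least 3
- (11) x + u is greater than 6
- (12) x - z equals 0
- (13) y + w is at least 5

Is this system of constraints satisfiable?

Satisfiable

One satisfying assignment is x = 4, y = 2, z = 4, w = 3, v = 1, u = 4.
For the less obvious constraints — constraint 2: u - y = 2; constraint 3: y - v = 1 — and the others hold by inspection.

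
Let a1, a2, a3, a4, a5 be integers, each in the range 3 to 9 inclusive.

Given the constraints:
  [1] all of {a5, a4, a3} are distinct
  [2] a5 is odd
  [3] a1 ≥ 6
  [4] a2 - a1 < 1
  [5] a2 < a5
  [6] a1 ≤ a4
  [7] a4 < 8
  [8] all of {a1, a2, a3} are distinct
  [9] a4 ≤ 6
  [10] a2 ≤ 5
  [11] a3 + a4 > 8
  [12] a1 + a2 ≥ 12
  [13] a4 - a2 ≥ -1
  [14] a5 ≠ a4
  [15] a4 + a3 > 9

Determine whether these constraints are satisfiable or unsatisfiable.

Unsatisfiable

From constraints 6 and 9: a1 ≤ a4 ≤ 6. From constraint 10: a2 ≤ 5. Hence a1 + a2 ≤ 11. But constraint 12 requires a1 + a2 ≥ 12, and 12 > 11. Contradiction.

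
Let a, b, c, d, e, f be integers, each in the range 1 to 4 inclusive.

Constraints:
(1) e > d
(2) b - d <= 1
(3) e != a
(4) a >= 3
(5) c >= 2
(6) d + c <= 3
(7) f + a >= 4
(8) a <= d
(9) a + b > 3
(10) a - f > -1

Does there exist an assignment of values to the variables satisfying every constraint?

From constraints 4 and 8: d ≥ a ≥ 3. From constraint 5: c ≥ 2. Hence d + c ≥ 5. But constraint 6 requires d + c ≤ 3, and 3 < 5. Contradiction.

Unsatisfiable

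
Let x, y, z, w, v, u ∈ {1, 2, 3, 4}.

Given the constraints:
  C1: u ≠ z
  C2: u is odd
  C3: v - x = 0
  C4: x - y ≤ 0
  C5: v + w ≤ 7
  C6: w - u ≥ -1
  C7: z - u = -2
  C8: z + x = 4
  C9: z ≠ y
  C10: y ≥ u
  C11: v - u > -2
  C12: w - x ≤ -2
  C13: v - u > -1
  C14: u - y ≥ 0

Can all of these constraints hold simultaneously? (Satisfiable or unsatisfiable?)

Constraints 4, 6, 12, and 14 give y − x ≥ 0, x − w ≥ 2, w − u ≥ -1, u − y ≥ 0.
Adding all 4 inequalities: the left sides telescope to 0, and the right sides sum to 0 + 2 + (-1) + 0 = 1. So 0 ≥ 1, which is false.

Unsatisfiable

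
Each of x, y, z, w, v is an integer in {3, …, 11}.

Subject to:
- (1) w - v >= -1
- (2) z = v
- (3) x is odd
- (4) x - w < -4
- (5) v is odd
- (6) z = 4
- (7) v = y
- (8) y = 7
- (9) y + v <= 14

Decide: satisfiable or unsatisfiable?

Constraint 6 fixes z = 4 and constraint 8 fixes y = 7. Constraints 2 and 7 give z = v = y, so z = y. But 4 ≠ 7 — contradiction.

Unsatisfiable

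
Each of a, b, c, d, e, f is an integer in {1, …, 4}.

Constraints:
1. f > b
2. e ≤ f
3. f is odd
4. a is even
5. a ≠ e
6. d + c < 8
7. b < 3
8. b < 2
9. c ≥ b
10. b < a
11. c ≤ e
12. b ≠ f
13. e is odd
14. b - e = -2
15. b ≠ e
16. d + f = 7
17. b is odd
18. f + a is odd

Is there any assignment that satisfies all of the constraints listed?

Satisfiable

One satisfying assignment is a = 2, b = 1, c = 2, d = 4, e = 3, f = 3.
For the less obvious constraints — constraint 6: d + c = 6; constraint 14: b - e = -2; constraint 16: d + f = 7 — and the others hold by inspection.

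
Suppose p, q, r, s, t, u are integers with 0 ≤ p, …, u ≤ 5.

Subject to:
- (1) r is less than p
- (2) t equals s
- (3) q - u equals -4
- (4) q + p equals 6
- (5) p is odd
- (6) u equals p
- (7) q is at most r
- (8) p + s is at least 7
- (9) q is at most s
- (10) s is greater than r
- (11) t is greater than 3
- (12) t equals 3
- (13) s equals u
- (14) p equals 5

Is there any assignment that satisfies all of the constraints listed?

Unsatisfiable

Constraint 12 fixes t = 3 and constraint 14 fixes p = 5. Constraints 2, 6, and 13 give t = s = u = p, so t = p. But 3 ≠ 5 — contradiction.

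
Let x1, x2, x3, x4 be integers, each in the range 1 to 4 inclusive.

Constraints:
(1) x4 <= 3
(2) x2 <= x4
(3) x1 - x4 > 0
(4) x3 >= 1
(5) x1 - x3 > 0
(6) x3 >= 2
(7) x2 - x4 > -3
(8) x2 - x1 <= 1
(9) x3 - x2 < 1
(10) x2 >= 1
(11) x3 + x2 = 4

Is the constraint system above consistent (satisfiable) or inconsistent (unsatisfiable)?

Satisfiable

Try x1 = 4, x2 = 2, x3 = 2, x4 = 2.
Check constraint 3: x1 - x4 = 2; constraint 5: x1 - x3 = 2. The remaining constraints are straightforward to verify.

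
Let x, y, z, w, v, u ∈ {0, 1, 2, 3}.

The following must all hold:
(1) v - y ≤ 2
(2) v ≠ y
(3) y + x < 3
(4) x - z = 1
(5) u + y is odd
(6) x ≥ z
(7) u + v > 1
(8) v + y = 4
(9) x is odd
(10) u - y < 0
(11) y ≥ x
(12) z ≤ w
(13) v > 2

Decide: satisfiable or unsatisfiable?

Try x = 1, y = 1, z = 0, w = 1, v = 3, u = 0.
Check constraint 1: v - y = 2; constraint 3: y + x = 2. The remaining constraints are straightforward to verify.

Satisfiable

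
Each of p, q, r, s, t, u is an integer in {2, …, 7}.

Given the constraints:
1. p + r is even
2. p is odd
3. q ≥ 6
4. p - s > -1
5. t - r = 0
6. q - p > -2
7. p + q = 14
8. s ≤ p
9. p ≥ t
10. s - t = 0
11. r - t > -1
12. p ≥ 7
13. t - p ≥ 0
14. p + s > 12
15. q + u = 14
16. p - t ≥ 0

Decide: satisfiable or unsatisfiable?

Take p = 7, q = 7, r = 7, s = 7, t = 7, u = 7. Then constraint 4: p - s = 0; constraint 5: t - r = 0; constraint 6: q - p = 0, and every other listed constraint is also met.

Satisfiable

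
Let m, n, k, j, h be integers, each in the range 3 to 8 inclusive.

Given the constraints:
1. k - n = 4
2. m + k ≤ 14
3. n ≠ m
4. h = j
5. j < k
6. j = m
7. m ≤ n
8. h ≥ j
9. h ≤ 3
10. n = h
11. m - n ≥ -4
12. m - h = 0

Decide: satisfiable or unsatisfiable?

Unsatisfiable

From constraints 4, 6, and 10, n = h = j = m, so n = m. But constraint 3 says n ≠ m. Contradiction.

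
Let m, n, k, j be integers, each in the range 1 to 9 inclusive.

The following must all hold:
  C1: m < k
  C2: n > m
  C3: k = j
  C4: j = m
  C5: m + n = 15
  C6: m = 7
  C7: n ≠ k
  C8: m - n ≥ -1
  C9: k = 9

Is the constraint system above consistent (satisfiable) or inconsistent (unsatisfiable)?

Unsatisfiable

Constraint 9 fixes k = 9 and constraint 6 fixes m = 7. Constraints 3 and 4 give k = j = m, so k = m. But 9 ≠ 7 — contradiction.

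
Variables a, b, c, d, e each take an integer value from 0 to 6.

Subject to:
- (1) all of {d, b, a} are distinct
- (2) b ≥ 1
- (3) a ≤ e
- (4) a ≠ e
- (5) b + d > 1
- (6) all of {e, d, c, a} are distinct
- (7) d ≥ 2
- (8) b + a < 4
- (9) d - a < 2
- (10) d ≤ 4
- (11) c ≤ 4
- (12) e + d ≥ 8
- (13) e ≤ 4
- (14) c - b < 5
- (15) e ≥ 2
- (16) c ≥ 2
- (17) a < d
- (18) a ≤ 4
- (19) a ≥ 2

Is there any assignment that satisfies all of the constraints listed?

Unsatisfiable

Constraints 7, 10, 11, 13, 15, 16, 18, and 19 confine each of e, d, c, a to the 3 values {2, …, 4}.
Constraint 6 requires all 4 of them to be distinct, but only 3 values are available — impossible by the pigeonhole principle.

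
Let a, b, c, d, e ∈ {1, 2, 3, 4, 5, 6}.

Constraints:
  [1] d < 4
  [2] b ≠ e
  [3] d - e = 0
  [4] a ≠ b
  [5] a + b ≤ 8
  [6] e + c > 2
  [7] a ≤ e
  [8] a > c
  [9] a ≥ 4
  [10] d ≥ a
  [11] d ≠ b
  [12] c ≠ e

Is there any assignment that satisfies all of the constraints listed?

Unsatisfiable

From constraints 9 and 10: d ≥ a and a ≥ 4, so d ≥ 4. From constraint 1: d ≤ 3. But 3 < 4, so no value of d works.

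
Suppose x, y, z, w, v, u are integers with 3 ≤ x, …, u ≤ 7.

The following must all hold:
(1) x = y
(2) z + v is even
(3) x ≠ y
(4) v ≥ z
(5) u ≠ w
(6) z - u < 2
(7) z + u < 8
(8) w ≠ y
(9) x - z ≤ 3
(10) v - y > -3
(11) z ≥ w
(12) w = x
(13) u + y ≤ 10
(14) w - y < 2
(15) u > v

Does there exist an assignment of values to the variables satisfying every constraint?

From constraints 1 and 12, w = x = y, so w = y. But constraint 8 says w ≠ y. Contradiction.

Unsatisfiable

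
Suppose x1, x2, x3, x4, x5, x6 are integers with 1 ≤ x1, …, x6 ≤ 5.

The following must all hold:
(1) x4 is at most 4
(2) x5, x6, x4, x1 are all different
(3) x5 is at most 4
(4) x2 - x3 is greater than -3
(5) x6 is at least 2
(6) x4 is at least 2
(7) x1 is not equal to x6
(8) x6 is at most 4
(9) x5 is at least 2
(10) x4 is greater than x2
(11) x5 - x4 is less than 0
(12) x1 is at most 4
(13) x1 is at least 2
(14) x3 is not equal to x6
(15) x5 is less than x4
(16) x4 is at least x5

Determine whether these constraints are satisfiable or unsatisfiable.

Constraints 1, 3, 5, 6, 8, 9, 12, and 13 confine each of x5, x6, x4, x1 to the 3 values {2, …, 4}.
Constraint 2 requires all 4 of them to be distinct, but only 3 values are available — impossible by the pigeonhole principle.

Unsatisfiable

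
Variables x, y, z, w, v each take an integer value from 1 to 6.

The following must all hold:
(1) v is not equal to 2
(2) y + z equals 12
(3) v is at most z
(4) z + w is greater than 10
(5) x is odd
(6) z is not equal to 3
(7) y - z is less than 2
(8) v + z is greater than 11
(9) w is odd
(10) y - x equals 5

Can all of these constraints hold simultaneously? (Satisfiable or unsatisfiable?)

Satisfiable

Take x = 1, y = 6, z = 6, w = 5, v = 6. Then constraint 2: y + z = 12; constraint 4: z + w = 11; constraint 7: y - z = 0, and every other listed constraint is also met.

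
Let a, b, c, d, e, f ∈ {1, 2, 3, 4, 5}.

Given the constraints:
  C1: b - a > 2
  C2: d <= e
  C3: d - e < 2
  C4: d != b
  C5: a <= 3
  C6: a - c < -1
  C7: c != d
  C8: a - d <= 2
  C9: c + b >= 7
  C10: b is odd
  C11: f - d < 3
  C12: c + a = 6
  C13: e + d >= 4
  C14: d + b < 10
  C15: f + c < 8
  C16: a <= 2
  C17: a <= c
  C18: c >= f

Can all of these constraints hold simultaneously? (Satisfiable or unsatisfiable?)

Setting (a, b, c, d, e, f) = (1, 5, 5, 2, 2, 2) satisfies everything: constraint 1: b - a = 4; constraint 3: d - e = 0; constraint 6: a - c = -4, and the others follow.

Satisfiable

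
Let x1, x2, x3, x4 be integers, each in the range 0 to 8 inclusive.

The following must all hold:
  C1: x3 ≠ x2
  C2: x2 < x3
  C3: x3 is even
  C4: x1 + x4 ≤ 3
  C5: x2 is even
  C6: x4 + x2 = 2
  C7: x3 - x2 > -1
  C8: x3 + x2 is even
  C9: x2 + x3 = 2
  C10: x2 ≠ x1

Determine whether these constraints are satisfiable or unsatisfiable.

Try x1 = 1, x2 = 0, x3 = 2, x4 = 2.
Check constraint 4: x1 + x4 = 3; constraint 6: x4 + x2 = 2; constraint 7: x3 - x2 = 2. The remaining constraints are straightforward to verify.

Satisfiable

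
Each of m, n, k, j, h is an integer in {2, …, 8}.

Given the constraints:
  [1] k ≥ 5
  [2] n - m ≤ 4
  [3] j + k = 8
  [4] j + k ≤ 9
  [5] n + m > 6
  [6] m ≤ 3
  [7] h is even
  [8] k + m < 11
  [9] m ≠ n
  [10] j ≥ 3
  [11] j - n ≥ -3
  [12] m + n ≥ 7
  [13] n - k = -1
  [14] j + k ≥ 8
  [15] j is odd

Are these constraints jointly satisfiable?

Satisfiable

Try m = 3, n = 4, k = 5, j = 3, h = 2.
Check constraint 2: n - m = 1; constraint 3: j + k = 8. The remaining constraints are straightforward to verify.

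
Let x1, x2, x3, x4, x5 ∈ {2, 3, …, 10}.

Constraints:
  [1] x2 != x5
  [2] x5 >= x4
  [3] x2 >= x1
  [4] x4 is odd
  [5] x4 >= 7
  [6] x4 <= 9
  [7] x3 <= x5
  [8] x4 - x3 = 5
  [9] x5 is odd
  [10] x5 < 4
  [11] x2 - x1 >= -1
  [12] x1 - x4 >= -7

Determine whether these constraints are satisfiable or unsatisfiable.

From constraints 2 and 5: x5 ≥ x4 and x4 ≥ 7, so x5 ≥ 7. From constraint 10: x5 ≤ 3. But 3 < 7, so no value of x5 works.

Unsatisfiable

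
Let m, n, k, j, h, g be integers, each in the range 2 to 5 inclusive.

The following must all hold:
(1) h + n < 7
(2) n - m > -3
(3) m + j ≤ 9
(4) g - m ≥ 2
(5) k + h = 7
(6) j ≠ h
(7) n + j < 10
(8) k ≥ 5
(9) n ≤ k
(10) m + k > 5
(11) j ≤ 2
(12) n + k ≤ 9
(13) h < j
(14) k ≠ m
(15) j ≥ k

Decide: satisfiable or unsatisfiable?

From constraints 8 and 15: j ≥ k and k ≥ 5, so j ≥ 5. From constraint 11: j ≤ 2. But 2 < 5, so no value of j works.

Unsatisfiable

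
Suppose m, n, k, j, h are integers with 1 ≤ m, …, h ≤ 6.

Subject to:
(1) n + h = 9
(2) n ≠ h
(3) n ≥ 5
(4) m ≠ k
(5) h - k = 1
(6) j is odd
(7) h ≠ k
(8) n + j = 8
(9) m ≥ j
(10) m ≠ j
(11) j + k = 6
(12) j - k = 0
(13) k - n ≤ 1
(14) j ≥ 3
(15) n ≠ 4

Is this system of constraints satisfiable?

Satisfiable

Take m = 5, n = 5, k = 3, j = 3, h = 4. Then constraint 1: n + h = 9; constraint 5: h - k = 1; constraint 8: n + j = 8, and every other listed constraint is also met.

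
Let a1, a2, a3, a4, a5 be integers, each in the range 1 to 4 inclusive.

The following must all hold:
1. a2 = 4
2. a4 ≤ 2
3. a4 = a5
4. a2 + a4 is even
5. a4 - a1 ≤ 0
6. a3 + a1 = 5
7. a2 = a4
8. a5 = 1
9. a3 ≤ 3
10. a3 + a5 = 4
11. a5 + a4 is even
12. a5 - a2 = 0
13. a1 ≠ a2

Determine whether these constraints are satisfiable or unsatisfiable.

Constraint 1 fixes a2 = 4 and constraint 8 fixes a5 = 1. Constraints 3 and 7 give a2 = a4 = a5, so a2 = a5. But 4 ≠ 1 — contradiction.

Unsatisfiable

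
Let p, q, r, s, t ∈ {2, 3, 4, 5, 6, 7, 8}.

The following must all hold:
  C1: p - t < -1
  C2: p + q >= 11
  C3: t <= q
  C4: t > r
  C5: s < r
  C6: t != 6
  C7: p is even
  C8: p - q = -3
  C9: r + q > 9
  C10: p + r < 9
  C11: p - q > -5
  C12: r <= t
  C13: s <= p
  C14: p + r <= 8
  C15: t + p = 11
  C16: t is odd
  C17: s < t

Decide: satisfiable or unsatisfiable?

Satisfiable

One satisfying assignment is p = 4, q = 7, r = 4, s = 3, t = 7.
For the less obvious constraints — constraint 1: p - t = -3; constraint 2: p + q = 11 — and the others hold by inspection.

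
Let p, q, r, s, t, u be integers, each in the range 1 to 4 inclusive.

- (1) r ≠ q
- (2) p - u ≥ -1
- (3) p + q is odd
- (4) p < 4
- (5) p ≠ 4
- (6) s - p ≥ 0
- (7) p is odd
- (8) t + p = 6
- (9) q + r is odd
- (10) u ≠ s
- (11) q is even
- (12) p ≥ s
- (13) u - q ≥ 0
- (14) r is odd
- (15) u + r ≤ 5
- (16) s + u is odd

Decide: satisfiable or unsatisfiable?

Satisfiable

Setting (p, q, r, s, t, u) = (3, 2, 1, 3, 3, 4) satisfies everything: constraint 2: p - u = -1; constraint 6: s - p = 0, and the others follow.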